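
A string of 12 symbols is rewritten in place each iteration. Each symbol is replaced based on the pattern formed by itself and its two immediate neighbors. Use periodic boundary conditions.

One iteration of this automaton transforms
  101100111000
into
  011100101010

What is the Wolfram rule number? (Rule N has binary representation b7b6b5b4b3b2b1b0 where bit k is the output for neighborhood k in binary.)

105

position 7: 111 → 0  (bit 7 = 0)
position 3: 110 → 1  (bit 6 = 1)
position 1: 101 → 1  (bit 5 = 1)
position 4: 100 → 0  (bit 4 = 0)
position 2: 011 → 1  (bit 3 = 1)
position 0: 010 → 0  (bit 2 = 0)
position 5: 001 → 0  (bit 1 = 0)
position 10: 000 → 1  (bit 0 = 1)
bits b7..b0 = 01101001 = 105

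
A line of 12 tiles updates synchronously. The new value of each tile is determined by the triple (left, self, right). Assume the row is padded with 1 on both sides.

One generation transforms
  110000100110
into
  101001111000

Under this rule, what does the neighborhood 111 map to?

1

At position 0 the neighborhood is 111; the next row has 1 there.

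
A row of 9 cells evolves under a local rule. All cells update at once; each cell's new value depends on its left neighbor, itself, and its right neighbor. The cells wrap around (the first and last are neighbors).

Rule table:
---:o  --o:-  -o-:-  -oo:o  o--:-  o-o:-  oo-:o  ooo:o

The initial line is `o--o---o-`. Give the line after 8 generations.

generation 1: -----o---
generation 2: oooo---oo
generation 3: oooo-o-oo
generation 4: oooo---oo  (repeats generation 2; period 2)
generation 8: oooo---oo

oooo---oo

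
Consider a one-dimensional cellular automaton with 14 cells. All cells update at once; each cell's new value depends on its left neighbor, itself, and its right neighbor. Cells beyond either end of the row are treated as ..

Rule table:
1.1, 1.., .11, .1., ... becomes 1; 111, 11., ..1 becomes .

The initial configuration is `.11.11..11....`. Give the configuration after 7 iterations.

iteration 1: .1.11.1.1.1111
iteration 2: .111.111111...
iteration 3: .1..11.....111
iteration 4: .11.1.1111.1..
iteration 5: .1.1111...1111
iteration 6: .111...11.1...
iteration 7: .1..11.1.11111

.1..11.1.11111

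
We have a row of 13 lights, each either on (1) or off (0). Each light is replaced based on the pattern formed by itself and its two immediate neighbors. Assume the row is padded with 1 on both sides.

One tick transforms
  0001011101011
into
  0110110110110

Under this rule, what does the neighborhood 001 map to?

1

At position 2 the neighborhood is 001; the next row has 1 there.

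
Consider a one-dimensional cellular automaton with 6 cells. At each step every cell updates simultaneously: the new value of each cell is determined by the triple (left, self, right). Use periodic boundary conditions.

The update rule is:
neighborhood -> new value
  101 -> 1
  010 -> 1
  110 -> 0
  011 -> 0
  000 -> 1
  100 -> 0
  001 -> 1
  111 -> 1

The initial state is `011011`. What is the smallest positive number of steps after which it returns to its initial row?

6

100100
101101
010010
110110
001001
011011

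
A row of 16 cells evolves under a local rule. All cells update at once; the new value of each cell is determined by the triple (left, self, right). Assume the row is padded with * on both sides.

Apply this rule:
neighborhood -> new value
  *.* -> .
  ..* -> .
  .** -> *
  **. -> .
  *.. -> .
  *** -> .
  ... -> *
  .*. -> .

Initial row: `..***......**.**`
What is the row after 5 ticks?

....*.....*****.

tick 1: ..*...****.*..*.
tick 2: ....*.*.........
tick 3: .**.....*******.
tick 4: .*..***.*.......
tick 5: ....*.....*****.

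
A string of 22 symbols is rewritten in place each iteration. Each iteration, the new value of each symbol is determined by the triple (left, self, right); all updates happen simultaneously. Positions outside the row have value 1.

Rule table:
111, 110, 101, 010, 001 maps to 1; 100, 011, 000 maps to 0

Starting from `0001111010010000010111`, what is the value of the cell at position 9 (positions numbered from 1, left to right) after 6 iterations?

0

0010111110110000111011
0111011111010001011101
1011101111110011101110
1101110111110101110111
1110111011111110111011
1111011101111111011101
position 9 holds 0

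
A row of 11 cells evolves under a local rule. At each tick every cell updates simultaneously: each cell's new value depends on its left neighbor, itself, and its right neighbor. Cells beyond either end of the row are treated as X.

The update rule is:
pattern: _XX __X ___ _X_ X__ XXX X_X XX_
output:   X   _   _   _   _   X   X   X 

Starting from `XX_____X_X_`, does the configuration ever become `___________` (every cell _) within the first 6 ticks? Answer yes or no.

no

XX______X_X
XX_______XX
XX_______XX  (fixed point — unchanged through tick 6)
tick 6 is XX_______XX, still not uniform _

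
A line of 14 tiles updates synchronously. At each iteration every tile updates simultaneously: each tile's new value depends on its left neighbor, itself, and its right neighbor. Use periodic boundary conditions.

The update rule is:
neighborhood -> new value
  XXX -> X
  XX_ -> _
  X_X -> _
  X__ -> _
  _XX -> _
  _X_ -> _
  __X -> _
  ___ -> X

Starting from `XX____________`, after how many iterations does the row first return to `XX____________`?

14

iteration 1: ___XXXXXXXXXX_
iteration 2: XX__XXXXXXXX__
iteration 3: _____XXXXXX___
iteration 4: XXXX__XXXX__XX
iteration 5: XXX____XX____X
iteration 6: XX__XX____XX__
iteration 7: _______XX_____
iteration 8: XXXXXX____XXXX
iteration 9: XXXXX__XX__XXX
iteration 10: XXXX________XX
iteration 11: XXX__XXXXXX__X
iteration 12: XX____XXXX____
iteration 13: ___XX__XX__XX_
iteration 14: XX____________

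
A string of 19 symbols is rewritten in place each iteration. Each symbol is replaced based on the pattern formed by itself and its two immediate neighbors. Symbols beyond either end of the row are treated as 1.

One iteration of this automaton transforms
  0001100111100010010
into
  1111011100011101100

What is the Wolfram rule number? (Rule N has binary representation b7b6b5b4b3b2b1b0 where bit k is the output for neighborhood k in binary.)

27

position 8: 111 → 0  (bit 7 = 0)
position 4: 110 → 0  (bit 6 = 0)
position 18: 101 → 0  (bit 5 = 0)
position 0: 100 → 1  (bit 4 = 1)
position 3: 011 → 1  (bit 3 = 1)
position 14: 010 → 0  (bit 2 = 0)
position 2: 001 → 1  (bit 1 = 1)
position 1: 000 → 1  (bit 0 = 1)
bits b7..b0 = 00011011 = 27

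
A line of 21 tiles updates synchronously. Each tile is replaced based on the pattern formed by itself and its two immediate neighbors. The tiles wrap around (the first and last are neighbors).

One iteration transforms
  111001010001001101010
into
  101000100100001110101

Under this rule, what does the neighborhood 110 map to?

At position 2 the neighborhood is 110; the next row has 1 there.

1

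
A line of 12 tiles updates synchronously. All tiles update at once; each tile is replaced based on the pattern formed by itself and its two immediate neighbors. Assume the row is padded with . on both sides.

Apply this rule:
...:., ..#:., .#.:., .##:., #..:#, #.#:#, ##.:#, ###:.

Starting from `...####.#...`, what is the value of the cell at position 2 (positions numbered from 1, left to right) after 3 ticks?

......##.#..
.......##.#.
........##.#
position 2 holds .

.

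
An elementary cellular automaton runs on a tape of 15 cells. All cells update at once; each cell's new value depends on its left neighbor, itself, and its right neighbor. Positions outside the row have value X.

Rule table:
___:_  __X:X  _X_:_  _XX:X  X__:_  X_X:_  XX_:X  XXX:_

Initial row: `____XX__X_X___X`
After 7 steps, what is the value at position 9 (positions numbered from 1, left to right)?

X

___XXX_X_____XX
__XX_X______XX_
_XXX_______XXX_
_X_X______XX_X_
_________XXX___
________XX_X__X
_______XXX___XX
position 9 holds X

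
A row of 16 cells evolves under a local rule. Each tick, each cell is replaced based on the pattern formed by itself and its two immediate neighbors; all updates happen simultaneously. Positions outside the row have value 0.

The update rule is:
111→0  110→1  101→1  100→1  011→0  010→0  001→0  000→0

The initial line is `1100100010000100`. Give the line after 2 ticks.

0011001000100001

0110010001000010
0011001000100001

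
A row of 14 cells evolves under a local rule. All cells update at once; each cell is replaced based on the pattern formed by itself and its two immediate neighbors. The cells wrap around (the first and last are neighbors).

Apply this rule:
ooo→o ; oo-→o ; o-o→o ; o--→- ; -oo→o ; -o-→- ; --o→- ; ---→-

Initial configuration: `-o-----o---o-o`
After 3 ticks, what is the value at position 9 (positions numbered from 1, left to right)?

-

o-----------o-
-------------o
--------------
position 9 holds -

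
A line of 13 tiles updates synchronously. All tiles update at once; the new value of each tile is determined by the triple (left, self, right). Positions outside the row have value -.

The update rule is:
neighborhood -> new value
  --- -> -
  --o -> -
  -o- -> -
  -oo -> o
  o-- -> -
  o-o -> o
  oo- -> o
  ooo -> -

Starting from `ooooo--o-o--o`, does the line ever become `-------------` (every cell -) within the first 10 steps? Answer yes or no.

yes

step 1: o---o---o----
step 2: -------------
all cells are - at step 2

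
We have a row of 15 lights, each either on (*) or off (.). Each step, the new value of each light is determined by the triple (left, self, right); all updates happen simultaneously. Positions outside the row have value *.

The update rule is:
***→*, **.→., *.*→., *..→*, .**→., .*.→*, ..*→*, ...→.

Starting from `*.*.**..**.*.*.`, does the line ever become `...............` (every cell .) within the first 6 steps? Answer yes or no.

no

..*...**...*.*.
****.*..*.**.*.
***..****....*.
**.**.**.*..**.
*........***...
.*......*.*.*.*
step 6 is .*......*.*.*.*, still not uniform .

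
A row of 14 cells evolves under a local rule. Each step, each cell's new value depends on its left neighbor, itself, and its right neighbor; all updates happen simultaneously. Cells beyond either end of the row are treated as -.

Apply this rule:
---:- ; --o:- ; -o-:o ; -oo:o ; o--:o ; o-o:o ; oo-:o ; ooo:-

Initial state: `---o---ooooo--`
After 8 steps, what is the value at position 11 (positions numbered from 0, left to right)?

---oo--o---oo-
---ooo-oo--ooo
---o-ooooo-o-o
---ooo---ooooo
---o-oo--o---o
---ooooo-oo--o
---o---ooooo-o
---oo--o---ooo
position 11 holds o

o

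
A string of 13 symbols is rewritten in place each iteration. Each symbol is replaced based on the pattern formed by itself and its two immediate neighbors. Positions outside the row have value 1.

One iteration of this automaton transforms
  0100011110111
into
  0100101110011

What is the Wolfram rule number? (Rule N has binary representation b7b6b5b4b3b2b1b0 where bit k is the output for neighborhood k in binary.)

position 6: 111 → 1  (bit 7 = 1)
position 8: 110 → 1  (bit 6 = 1)
position 0: 101 → 0  (bit 5 = 0)
position 2: 100 → 0  (bit 4 = 0)
position 5: 011 → 0  (bit 3 = 0)
position 1: 010 → 1  (bit 2 = 1)
position 4: 001 → 1  (bit 1 = 1)
position 3: 000 → 0  (bit 0 = 0)
bits b7..b0 = 11000110 = 198

198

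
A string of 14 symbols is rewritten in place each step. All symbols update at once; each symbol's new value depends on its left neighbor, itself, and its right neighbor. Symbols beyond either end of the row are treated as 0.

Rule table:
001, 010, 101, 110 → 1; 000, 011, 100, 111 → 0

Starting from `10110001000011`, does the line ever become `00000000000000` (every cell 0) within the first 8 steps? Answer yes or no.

no

step 1: 11010011000101
step 2: 01110101001111
step 3: 10011111010001
step 4: 10100001110011
step 5: 11100010010101
step 6: 00100110111111
step 7: 01101011000001
step 8: 10111101000011
step 8 is 10111101000011, still not uniform 0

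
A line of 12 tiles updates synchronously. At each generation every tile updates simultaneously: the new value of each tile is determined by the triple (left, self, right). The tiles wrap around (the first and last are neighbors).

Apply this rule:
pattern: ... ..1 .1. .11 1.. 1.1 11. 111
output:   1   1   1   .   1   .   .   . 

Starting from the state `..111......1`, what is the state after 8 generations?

11...1111111
..111.......
11...1111111  (repeats generation 1; period 2)
generation 8: ..111.......

..111.......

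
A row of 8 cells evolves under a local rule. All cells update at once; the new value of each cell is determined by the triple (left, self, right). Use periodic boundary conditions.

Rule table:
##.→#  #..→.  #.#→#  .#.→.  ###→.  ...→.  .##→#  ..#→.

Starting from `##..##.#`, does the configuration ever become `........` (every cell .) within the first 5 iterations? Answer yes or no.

iteration 1: .#..####
iteration 2: #...#..#
iteration 3: #......#
iteration 4: #......#  (fixed point — unchanged through iteration 5)
iteration 5 is #......#, still not uniform .

no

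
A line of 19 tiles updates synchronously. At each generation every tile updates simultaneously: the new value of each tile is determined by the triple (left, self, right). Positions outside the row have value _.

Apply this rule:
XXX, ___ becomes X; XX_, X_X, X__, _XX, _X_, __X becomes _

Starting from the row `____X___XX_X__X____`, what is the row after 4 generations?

XXXXX_____XXX__XXXX

XXX___X_________XXX
_X__X___XXXXXXX__X_
______X__XXXXX_____
XXXXX_____XXX__XXXX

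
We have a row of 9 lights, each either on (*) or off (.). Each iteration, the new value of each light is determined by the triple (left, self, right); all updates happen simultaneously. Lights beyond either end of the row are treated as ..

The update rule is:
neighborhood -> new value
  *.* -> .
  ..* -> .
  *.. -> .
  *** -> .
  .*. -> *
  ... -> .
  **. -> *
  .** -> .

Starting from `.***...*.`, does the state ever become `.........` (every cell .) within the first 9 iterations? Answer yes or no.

...*...*.
...*...*.  (fixed point — unchanged through iteration 9)
iteration 9 is ...*...*., still not uniform .

no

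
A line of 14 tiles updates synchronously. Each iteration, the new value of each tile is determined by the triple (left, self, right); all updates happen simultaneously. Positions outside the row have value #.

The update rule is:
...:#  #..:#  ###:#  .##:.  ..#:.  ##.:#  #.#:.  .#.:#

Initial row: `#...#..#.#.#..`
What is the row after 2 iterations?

###.##.#.#.##.
###..#.#.#..#.

###..#.#.#..#.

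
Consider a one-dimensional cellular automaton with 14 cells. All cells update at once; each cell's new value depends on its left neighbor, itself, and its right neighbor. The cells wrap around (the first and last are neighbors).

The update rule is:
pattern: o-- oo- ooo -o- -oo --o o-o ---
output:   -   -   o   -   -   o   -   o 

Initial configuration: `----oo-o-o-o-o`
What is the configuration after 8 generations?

-ooo----------
o-o--ooooooooo
----o-oooooooo
-ooo---oooooo-
o-o--oo-oooo--
----o----oo--o
-ooo--ooo---o-
o-o--o-o--oo--

o-o--o-o--oo--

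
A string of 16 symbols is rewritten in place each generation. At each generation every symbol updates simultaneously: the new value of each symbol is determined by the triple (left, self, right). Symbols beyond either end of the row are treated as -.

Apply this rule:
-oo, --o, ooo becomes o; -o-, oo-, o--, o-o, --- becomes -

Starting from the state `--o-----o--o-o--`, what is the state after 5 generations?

-o-----o--o-----
o-----o--o------
-----o--o-------
----o--o--------
---o--o---------

---o--o---------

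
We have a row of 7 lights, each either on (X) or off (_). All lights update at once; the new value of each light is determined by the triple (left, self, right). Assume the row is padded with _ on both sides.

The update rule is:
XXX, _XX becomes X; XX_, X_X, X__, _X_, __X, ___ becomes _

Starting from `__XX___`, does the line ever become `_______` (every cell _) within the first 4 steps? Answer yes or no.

yes

__X____
_______
all cells are _ at step 2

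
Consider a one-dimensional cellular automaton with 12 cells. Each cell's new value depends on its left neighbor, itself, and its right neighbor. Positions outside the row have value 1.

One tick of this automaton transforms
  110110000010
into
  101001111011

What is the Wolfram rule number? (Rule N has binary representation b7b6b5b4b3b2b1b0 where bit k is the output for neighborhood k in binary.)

position 0: 111 → 1  (bit 7 = 1)
position 1: 110 → 0  (bit 6 = 0)
position 2: 101 → 1  (bit 5 = 1)
position 5: 100 → 1  (bit 4 = 1)
position 3: 011 → 0  (bit 3 = 0)
position 10: 010 → 1  (bit 2 = 1)
position 9: 001 → 0  (bit 1 = 0)
position 6: 000 → 1  (bit 0 = 1)
bits b7..b0 = 10110101 = 181

181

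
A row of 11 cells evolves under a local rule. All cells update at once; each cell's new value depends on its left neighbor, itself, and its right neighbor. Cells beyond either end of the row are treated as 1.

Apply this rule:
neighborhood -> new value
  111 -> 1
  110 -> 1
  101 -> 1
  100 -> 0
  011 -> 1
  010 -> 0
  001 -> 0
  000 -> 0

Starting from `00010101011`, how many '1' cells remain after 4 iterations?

iteration 1: 00001010111
iteration 2: 00000101111
iteration 3: 00000011111
iteration 4: 00000011111
count of 1: 5

5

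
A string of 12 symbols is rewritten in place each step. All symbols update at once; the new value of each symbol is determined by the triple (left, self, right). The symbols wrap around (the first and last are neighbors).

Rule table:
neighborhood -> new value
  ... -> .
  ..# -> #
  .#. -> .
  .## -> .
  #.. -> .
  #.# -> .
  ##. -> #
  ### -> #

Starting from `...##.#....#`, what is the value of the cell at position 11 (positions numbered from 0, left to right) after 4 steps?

..#.#.....#.
.#.......#..
#.......#...
.......#...#
position 11 holds #

#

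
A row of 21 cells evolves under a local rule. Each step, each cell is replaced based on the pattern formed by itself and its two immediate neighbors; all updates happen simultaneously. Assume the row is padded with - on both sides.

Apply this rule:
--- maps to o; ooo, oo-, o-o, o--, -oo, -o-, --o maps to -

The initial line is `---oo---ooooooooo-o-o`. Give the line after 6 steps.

---oo---ooooooooooooo

oo----o--------------
---oo---ooooooooooooo
oo----o--------------  (repeats step 1; period 2)
step 6: ---oo---ooooooooooooo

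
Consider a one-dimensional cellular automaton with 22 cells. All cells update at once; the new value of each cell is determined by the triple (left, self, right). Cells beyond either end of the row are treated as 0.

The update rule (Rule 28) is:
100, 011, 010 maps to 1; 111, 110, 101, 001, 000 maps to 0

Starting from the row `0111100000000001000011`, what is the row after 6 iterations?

0100010000000001100010
0110011000000001010011
0101010100000001011010
0101010110000001010011
0101010101000001011010
0101010101100001010011

0101010101100001010011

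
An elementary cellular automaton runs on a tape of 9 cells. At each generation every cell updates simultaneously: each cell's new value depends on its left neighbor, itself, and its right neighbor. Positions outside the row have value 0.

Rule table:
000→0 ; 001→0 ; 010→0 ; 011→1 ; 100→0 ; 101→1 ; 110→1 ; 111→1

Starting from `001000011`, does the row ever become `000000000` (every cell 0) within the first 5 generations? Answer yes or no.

no

generation 1: 000000011
generation 2: 000000011  (fixed point — unchanged through generation 5)
generation 5 is 000000011, still not uniform 0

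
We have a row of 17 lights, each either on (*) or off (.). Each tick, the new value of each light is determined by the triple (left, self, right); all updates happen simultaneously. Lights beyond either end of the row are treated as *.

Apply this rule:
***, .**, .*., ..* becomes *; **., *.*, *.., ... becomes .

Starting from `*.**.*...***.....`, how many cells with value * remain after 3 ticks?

..*..*..***.....*
.**.**.***.....**
.*..*..**.....***
count of *: 7

7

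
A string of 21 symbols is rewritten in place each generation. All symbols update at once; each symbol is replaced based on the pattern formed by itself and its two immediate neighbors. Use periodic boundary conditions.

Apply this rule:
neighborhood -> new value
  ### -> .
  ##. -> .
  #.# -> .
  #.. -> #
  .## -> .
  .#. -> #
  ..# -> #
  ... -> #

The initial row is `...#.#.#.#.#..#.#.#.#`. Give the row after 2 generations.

.....#.#.#......#.#..

generation 1: ####.#.#.#.####.#.#.#
generation 2: .....#.#.#......#.#..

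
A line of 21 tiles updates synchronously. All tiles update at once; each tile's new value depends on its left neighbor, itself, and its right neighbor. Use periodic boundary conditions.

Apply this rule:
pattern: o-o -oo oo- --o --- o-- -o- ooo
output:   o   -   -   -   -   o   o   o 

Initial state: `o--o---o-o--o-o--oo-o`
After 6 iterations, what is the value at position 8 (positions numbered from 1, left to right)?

-

-o-oo--oooo-oooo---o-
-oo--o--oo-o-oo-o--oo
o--o-oo---ooo--ooo---
oo-oo--o---o-o--o-o--
--o--o-oo--oooo-oooo-
--oo-oo--o--oo-o-oo-o
position 8 holds -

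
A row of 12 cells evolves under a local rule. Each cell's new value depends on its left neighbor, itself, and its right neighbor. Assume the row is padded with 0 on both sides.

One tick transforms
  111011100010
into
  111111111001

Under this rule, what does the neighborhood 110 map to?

1

At position 2 the neighborhood is 110; the next row has 1 there.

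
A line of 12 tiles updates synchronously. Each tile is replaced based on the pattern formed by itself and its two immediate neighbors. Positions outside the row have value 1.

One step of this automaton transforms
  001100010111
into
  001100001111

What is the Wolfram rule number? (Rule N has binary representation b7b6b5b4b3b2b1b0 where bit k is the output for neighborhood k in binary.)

position 10: 111 → 1  (bit 7 = 1)
position 3: 110 → 1  (bit 6 = 1)
position 8: 101 → 1  (bit 5 = 1)
position 0: 100 → 0  (bit 4 = 0)
position 2: 011 → 1  (bit 3 = 1)
position 7: 010 → 0  (bit 2 = 0)
position 1: 001 → 0  (bit 1 = 0)
position 5: 000 → 0  (bit 0 = 0)
bits b7..b0 = 11101000 = 232

232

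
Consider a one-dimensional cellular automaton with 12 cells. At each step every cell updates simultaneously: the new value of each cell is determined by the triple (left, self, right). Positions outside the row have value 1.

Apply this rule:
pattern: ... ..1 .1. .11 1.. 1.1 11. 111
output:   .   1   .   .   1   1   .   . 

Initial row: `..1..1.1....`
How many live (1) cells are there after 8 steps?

11.11.1.1..1
..1..1.1.11.
11.11.1.1..1  (repeats step 1; period 2)
step 8: ..1..1.1.11.
count of 1: 5

5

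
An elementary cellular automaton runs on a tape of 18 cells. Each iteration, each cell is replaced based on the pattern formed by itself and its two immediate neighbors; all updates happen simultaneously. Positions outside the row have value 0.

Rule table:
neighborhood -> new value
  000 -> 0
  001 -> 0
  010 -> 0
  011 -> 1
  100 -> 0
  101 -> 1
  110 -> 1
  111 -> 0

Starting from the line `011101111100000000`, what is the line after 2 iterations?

010111000100000000
001101000000000000

001101000000000000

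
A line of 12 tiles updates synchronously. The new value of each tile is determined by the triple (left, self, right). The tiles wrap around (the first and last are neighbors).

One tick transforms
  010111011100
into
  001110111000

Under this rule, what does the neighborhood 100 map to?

At position 10 the neighborhood is 100; the next row has 0 there.

0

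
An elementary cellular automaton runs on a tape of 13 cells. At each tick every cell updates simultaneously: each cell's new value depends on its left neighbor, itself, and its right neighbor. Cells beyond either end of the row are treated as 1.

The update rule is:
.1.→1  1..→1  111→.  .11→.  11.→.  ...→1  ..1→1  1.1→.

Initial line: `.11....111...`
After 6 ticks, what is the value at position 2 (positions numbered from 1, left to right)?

...1111...111
111....111...
...1111...111  (repeats tick 1; period 2)
tick 6: 111....111...
position 2 holds 1

1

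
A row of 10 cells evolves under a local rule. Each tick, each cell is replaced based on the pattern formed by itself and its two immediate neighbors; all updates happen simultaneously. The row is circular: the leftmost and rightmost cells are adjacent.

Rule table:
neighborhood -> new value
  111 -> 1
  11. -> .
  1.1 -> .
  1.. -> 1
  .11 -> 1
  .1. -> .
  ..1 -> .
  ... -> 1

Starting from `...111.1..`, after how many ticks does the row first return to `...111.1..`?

11.11...11
1..1.11.11
.1...1..11
..11..1.1.
1.1.1....1
.....111.1
1111.11...
111..1.11.
11.1...1..
1...11..1.
.11.1.1...
.1.....111
..1111.11.
1.111..1.1
..11.1...1
1.1...11..
...11.1.1.
11.1.....1
1...1111.1
.11.111..1
.1..11.1..
..1.1...11
1....11.1.
.111.1....
.11...1111
.1.11.111.
...1..11.1
11..1.1...
1.1....11.
...111.1..

30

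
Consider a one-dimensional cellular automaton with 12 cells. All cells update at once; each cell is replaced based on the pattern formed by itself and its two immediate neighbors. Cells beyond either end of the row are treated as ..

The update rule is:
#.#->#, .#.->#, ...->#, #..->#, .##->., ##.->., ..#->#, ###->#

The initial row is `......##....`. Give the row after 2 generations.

.####.##.##.

generation 1: ######..####
generation 2: .####.##.##.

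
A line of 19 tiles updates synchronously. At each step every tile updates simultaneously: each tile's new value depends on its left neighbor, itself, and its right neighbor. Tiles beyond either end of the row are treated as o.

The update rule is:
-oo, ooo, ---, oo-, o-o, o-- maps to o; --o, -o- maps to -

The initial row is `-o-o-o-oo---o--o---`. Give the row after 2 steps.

o-o-o-ooooo--o--oo-
oo-o-ooooooo--o-ooo

oo-o-ooooooo--o-ooo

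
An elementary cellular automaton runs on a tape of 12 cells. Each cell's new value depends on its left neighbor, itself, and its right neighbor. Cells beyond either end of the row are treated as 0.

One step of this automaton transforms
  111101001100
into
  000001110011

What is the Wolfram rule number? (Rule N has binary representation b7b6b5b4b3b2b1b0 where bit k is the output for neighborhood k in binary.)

position 1: 111 → 0  (bit 7 = 0)
position 3: 110 → 0  (bit 6 = 0)
position 4: 101 → 0  (bit 5 = 0)
position 6: 100 → 1  (bit 4 = 1)
position 0: 011 → 0  (bit 3 = 0)
position 5: 010 → 1  (bit 2 = 1)
position 7: 001 → 1  (bit 1 = 1)
position 11: 000 → 1  (bit 0 = 1)
bits b7..b0 = 00010111 = 23

23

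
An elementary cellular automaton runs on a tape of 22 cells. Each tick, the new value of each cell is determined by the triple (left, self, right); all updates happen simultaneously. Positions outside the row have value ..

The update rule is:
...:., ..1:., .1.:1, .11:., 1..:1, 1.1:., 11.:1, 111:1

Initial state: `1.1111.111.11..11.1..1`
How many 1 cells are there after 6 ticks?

1..111..11..11..1.11.1
11..111..11..11.1..1.1
.11..111..11..1.11.1.1
..11..111..11.1..1.1.1
...11..111..1.11.1.1.1
....11..111.1..1.1.1.1
count of 1: 10

10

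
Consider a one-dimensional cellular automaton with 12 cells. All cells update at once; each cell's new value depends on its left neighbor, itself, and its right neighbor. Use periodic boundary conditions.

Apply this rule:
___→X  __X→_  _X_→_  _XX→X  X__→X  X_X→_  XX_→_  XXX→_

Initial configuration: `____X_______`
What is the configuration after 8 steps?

XXX__XXXXXXX
___X_X______
XX____XXXXXX
__XXX_X_____
X_X____XXXXX
___XXX_X____
XX_X____XXXX
____XXX_X___

____XXX_X___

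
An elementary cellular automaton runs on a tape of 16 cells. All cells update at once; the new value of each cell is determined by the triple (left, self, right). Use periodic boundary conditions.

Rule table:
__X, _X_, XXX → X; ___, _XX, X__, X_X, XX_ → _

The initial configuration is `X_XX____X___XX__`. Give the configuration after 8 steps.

X___XX__X_______

X______XX__X___X
______X___XX__X_
_____XX__X___XX_
____X___XX__X___
___XX__X___XX___
__X___XX__X_____
_XX__X___XX_____
X___XX__X_______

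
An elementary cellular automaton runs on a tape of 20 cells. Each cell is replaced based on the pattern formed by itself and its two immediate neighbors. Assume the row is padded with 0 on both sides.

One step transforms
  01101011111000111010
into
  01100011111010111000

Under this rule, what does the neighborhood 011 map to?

At position 1 the neighborhood is 011; the next row has 1 there.

1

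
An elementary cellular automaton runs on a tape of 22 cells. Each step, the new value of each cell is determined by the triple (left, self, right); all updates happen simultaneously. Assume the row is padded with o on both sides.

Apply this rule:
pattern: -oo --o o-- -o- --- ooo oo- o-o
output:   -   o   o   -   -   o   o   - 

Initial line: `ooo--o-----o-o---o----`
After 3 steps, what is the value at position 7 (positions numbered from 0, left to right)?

-

ooooo-o---o---o-o-o--o
ooooo--o-o-o-o-----oo-
ooooooo-------o---o-o-
position 7 holds -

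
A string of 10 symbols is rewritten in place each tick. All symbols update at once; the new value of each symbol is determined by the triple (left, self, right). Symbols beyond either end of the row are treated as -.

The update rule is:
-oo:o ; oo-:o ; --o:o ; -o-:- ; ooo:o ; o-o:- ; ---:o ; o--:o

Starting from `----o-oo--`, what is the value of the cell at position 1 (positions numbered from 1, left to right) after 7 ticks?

tick 1: oooo--oooo
tick 2: oooooooooo
tick 3: oooooooooo  (fixed point — unchanged through tick 7)
position 1 holds o

o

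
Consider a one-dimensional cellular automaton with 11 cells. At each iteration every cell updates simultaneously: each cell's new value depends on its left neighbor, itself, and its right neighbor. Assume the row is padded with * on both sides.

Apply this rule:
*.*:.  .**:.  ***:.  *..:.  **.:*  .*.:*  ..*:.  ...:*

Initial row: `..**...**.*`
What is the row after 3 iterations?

...*.*..*..
.*.*.*..*..
.*.*.*..*..

.*.*.*..*..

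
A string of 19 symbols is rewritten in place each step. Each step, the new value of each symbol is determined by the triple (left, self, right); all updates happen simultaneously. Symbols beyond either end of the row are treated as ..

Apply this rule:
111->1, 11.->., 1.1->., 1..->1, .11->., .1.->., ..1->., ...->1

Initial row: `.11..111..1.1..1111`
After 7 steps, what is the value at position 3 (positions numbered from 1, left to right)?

.

step 1: ...1..1.1....1..11.
step 2: 11..1....111..1...1
step 3: ..1..111..1.1..11..
step 4: 1..1..1.1....1...11
step 5: .1..1....111..11...
step 6: ..1..111..1.1...111
step 7: 1..1..1.1....11..1.
position 3 holds .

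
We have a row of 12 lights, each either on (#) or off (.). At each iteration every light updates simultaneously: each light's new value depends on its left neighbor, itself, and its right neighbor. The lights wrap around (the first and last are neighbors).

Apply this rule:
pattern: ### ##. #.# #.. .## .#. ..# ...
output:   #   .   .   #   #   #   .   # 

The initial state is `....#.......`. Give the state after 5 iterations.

#.#.#######.

iteration 1: ###.########
iteration 2: ##..########
iteration 3: #.#.########
iteration 4: ..#.########
iteration 5: #.#.#######.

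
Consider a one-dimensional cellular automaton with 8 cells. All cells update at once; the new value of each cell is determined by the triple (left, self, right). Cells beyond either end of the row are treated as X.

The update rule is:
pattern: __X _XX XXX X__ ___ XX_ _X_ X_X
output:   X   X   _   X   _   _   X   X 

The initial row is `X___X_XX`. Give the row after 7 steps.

_X_XXXX_
XXXX___X
____X_XX
X__XXXX_
_XXX___X
XX__X_XX
__XXXXX_

__XXXXX_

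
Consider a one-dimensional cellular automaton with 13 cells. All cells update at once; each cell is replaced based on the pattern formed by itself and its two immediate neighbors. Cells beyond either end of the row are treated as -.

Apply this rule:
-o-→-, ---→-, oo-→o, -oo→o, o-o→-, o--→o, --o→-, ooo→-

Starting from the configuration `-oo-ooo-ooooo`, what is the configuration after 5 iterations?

---ooo------o

-oo-o-o-o---o
-oo------o---
-ooo------o--
-o-oo------o-
---ooo------o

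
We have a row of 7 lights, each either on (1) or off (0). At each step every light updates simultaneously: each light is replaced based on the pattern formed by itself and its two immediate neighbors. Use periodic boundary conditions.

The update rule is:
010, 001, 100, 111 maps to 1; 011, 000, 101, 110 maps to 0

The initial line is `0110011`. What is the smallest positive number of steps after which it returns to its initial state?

7

step 1: 0001100
step 2: 0010010
step 3: 0111111
step 4: 0011110
step 5: 0101101
step 6: 0100001
step 7: 0110011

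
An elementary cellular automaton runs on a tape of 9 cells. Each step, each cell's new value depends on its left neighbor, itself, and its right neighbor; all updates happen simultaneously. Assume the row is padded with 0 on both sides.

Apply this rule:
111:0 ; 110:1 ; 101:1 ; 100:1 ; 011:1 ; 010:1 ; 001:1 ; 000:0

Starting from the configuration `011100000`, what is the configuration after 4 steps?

110110000
111111000
100001100
110011110

110011110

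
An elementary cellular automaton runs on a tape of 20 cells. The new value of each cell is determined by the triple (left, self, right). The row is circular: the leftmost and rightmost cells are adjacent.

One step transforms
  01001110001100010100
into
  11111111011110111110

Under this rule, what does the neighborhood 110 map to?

1

At position 6 the neighborhood is 110; the next row has 1 there.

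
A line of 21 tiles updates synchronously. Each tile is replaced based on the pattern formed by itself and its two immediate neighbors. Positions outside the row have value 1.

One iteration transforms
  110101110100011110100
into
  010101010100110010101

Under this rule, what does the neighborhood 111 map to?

At position 0 the neighborhood is 111; the next row has 0 there.

0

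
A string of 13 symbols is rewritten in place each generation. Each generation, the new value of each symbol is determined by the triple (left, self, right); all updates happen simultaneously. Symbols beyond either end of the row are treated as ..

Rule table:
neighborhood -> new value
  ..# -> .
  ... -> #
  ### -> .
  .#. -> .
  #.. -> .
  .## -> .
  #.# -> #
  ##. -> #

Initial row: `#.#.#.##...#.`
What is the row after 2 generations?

..#.#.#.#..##

.#.#.#.#.#...
..#.#.#.#..##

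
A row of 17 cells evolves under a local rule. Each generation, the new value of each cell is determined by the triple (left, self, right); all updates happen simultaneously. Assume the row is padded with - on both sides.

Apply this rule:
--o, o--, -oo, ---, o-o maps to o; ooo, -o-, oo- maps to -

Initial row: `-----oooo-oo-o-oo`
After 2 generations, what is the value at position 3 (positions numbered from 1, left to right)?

generation 1: oooooo---oo-o-oo-
generation 2: o-----oooo-o-oo-o
position 3 holds -

-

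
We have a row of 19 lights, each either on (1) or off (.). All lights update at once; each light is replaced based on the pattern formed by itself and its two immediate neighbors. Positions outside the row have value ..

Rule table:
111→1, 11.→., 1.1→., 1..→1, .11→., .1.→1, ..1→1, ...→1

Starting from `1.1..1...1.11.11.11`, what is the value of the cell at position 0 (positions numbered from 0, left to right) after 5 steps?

1

1.11111111.........
1..111111.111111111
111.1111...1111111.
.1...11.111.11111.1
11111....1...111..1
position 0 holds 1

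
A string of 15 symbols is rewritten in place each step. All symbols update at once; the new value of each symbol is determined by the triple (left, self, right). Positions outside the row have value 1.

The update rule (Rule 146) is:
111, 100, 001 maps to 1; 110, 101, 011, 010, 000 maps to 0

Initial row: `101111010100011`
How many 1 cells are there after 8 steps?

step 1: 000110000010101
step 2: 101001000100000
step 3: 000110101010001
step 4: 101000000001010
step 5: 000100000010000
step 6: 101010000101001
step 7: 000001001000110
step 8: 100010110101000
count of 1: 6

6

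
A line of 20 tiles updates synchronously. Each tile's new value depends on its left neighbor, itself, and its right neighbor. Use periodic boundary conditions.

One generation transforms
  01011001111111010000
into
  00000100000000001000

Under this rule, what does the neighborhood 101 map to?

0

At position 2 the neighborhood is 101; the next row has 0 there.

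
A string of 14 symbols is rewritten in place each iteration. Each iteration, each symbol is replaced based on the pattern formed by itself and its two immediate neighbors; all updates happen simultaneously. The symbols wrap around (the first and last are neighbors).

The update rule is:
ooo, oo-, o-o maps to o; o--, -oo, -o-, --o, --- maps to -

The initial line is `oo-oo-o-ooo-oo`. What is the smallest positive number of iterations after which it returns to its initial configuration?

iteration 1: ooo-oo-o-ooo-o
iteration 2: oooo-oo-o-ooo-
iteration 3: -oooo-oo-o-ooo
iteration 4: o-oooo-oo-o-oo
iteration 5: oo-oooo-oo-o-o
iteration 6: ooo-oooo-oo-o-
iteration 7: -ooo-oooo-oo-o
iteration 8: o-ooo-oooo-oo-
iteration 9: -o-ooo-oooo-oo
iteration 10: o-o-ooo-oooo-o
iteration 11: oo-o-ooo-oooo-
iteration 12: -oo-o-ooo-oooo
iteration 13: o-oo-o-ooo-ooo
iteration 14: oo-oo-o-ooo-oo

14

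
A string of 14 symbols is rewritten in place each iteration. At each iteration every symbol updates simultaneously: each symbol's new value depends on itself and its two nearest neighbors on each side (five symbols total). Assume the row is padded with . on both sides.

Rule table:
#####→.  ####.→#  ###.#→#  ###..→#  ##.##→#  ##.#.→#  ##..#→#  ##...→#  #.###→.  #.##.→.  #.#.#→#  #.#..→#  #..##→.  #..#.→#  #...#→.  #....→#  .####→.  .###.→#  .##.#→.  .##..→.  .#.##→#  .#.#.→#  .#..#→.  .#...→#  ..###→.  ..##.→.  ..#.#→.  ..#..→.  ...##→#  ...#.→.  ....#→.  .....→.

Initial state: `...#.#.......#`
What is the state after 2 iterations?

...#..####....

....####......
...#..####....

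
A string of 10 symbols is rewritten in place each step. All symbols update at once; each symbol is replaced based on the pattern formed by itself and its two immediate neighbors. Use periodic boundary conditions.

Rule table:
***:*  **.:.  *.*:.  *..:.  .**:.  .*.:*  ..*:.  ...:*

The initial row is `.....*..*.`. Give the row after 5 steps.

.**..*..*.

****.*..*.
.**..*..*.
.....*..*.  (repeats step 0; period 3)
step 5: .**..*..*.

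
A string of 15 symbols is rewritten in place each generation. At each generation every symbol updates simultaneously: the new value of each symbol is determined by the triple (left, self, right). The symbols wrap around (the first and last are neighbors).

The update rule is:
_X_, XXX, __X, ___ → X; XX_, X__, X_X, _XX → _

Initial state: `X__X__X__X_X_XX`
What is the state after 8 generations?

generation 1: __XX_XX_XX_X__X
generation 2: _X_________X_XX
generation 3: _X_XXXXXXXXX___
generation 4: XX__XXXXXXX__XX
generation 5: X__X_XXXXX__X_X
generation 6: __XX__XXX__XX__
generation 7: XX___X_X__X___X
generation 8: X__XXX_X_XX_XX_

X__XXX_X_XX_XX_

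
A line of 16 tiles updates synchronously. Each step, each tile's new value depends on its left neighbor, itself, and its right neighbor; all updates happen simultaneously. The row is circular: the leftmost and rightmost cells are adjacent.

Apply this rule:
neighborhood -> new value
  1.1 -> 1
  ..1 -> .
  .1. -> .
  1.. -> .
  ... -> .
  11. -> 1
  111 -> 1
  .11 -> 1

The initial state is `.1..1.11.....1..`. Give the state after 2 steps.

step 1: .....111........
step 2: .....111........

.....111........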